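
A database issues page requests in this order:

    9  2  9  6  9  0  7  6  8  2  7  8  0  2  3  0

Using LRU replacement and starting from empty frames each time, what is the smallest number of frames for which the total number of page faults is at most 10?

f=1: 16 faults
f=2: 14 faults
f=3: 12 faults
f=4: 9 faults
f=5: 8 faults
f=6: 7 faults
f=7: 7 faults
Smallest f with faults ≤ 10 is 4.

4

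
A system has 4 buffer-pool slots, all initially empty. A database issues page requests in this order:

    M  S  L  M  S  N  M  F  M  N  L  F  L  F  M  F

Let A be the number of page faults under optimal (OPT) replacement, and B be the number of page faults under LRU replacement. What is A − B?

-1

Under OPT: F F F . . F . F . . . . . . . . → 5 faults.
Under LRU: F F F . . F . F . . F . . . . . → 6 faults.
A − B = 5 − 6 = -1.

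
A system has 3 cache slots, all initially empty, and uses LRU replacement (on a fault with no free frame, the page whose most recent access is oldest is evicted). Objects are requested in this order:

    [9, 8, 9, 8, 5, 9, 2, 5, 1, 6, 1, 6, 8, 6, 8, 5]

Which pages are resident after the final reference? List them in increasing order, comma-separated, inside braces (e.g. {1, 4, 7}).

{5, 6, 8}

9 → miss, frames {9}
8 → miss, frames {9,8}
9 → hit
8 → hit
5 → miss, frames {9,8,5}
9 → hit
2 → miss, evict 8, frames {5,9,2}
5 → hit
1 → miss, evict 9, frames {2,5,1}
6 → miss, evict 2, frames {5,1,6}
1 → hit
6 → hit
8 → miss, evict 5, frames {1,6,8}
6 → hit
8 → hit
5 → miss, evict 1, frames {6,8,5}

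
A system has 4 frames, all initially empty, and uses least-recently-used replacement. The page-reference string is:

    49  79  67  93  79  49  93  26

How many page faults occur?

5

49 → fault, frames {49}
79 → fault, frames {49,79}
67 → fault, frames {49,79,67}
93 → fault, frames {49,79,67,93}
79 → hit
49 → hit
93 → hit
26 → fault, evict 67, frames {79,49,93,26}
Page faults: 5.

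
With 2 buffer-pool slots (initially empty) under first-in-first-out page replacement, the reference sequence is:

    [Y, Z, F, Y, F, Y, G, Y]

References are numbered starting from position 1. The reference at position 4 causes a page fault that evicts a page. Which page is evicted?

pos 1: Y: fault, frames [Y]
pos 2: Z: fault, frames [Y, Z]
pos 3: F: fault, evict Y, frames [Z, F]
pos 4: Y: fault, evict Z, frames [F, Y]
At position 4, page Z is evicted.

Z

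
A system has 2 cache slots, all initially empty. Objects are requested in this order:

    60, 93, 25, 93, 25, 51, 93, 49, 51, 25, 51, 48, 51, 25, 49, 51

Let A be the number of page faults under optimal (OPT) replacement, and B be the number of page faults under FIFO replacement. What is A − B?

-4

Under OPT: F F F . . F . F . F . F . F F . → 9 faults.
Under FIFO: F F F . . F F F F F . F F F F F → 13 faults.
A − B = 9 − 13 = -4.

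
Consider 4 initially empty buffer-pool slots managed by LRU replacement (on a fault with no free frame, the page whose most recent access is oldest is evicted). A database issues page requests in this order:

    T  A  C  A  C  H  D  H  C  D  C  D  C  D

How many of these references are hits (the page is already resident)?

T -> fault, frames (T)
A -> fault, frames (T A)
C -> fault, frames (T A C)
A -> hit
C -> hit
H -> fault, frames (T A C H)
D -> fault, evict T, frames (A C H D)
H -> hit
C -> hit
D -> hit
C -> hit
D -> hit
C -> hit
D -> hit
Hits: 9.

9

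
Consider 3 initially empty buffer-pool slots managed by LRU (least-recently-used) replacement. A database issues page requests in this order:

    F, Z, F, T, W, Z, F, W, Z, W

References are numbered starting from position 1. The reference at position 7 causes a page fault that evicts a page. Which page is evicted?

pos 1: F → miss, frames {F}
pos 2: Z → miss, frames {F,Z}
pos 3: F → hit
pos 4: T → miss, frames {Z,F,T}
pos 5: W → miss, evict Z, frames {F,T,W}
pos 6: Z → miss, evict F, frames {T,W,Z}
pos 7: F → miss, evict T, frames {W,Z,F}
At position 7, page T is evicted.

T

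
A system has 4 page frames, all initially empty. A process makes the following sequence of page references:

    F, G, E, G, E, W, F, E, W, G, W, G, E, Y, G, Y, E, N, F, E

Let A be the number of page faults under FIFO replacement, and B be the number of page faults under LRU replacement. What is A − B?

Under FIFO: F F F . . F . . . . . . . F . . . F F F → 8 faults.
Under LRU: F F F . . F . . . . . . . F . . . F F . → 7 faults.
A − B = 8 − 7 = 1.

1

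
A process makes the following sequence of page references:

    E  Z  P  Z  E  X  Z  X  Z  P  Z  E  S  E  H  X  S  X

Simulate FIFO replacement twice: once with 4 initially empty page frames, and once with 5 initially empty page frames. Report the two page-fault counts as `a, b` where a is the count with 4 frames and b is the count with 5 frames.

7, 6

4 frames: F F F . . F . . . . . . F F F . . . → 7 faults.
5 frames: F F F . . F . . . . . . F . F . . . → 6 faults.
6 < 7: adding a frame reduced faults, as is typical.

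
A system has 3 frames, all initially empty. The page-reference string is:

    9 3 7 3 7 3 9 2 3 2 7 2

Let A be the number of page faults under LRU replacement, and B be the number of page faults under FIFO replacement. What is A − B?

Under LRU: F F F . . . . F . . F . → 5 faults.
Under FIFO: F F F . . . . F . . . . → 4 faults.
A − B = 5 − 4 = 1.

1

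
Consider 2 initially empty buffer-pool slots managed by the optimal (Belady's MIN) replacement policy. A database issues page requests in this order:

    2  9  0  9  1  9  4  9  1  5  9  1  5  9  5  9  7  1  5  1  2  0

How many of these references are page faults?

2: fault, frames (2)
9: fault, frames (2 9)
0: fault, evict 2, frames (9 0)
9: hit
1: fault, evict 0, frames (9 1)
9: hit
4: fault, evict 1, frames (9 4)
9: hit
1: fault, evict 4, frames (9 1)
5: fault, evict 1, frames (9 5)
9: hit
1: fault, evict 9, frames (5 1)
5: hit
9: fault, evict 1, frames (5 9)
5: hit
9: hit
7: fault, evict 9, frames (5 7)
1: fault, evict 7, frames (5 1)
5: hit
1: hit
2: fault, evict 1, frames (5 2)
0: fault, evict 2, frames (5 0)
Page faults: 13.

13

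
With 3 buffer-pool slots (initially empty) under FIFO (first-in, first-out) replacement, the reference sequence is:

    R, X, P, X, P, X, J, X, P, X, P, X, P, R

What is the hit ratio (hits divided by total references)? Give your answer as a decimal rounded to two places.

0.64

R → miss, frames {R}
X → miss, frames {R,X}
P → miss, frames {R,X,P}
X → hit
P → hit
X → hit
J → miss, evict R, frames {X,P,J}
X → hit
P → hit
X → hit
P → hit
X → hit
P → hit
R → miss, evict X, frames {P,J,R}
Hits: 9 of 14 references → 9/14 = 0.6429.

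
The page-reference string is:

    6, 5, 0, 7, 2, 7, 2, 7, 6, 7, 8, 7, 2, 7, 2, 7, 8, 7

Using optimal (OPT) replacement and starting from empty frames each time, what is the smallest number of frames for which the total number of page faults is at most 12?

f=1: 18 faults
f=2: 9 faults
f=3: 6 faults
f=4: 6 faults
f=5: 6 faults
f=6: 6 faults
Smallest f with faults ≤ 12 is 2.

2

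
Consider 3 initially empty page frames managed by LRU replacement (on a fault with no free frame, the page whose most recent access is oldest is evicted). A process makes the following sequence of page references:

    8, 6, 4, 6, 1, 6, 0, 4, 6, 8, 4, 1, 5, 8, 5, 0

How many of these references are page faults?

11

8 → fault, frames {8}
6 → fault, frames {8,6}
4 → fault, frames {8,6,4}
6 → hit
1 → fault, evict 8, frames {4,6,1}
6 → hit
0 → fault, evict 4, frames {1,6,0}
4 → fault, evict 1, frames {6,0,4}
6 → hit
8 → fault, evict 0, frames {4,6,8}
4 → hit
1 → fault, evict 6, frames {8,4,1}
5 → fault, evict 8, frames {4,1,5}
8 → fault, evict 4, frames {1,5,8}
5 → hit
0 → fault, evict 1, frames {8,5,0}
Page faults: 11.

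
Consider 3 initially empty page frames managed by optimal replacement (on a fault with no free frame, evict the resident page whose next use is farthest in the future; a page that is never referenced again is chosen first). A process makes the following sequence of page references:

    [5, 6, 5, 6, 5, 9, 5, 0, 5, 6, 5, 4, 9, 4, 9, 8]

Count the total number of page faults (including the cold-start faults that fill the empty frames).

7

5: fault, frames {5}
6: fault, frames {5,6}
5: hit
6: hit
5: hit
9: fault, frames {5,6,9}
5: hit
0: fault, evict 9, frames {5,6,0}
5: hit
6: hit
5: hit
4: fault, evict 0, frames {5,6,4}
9: fault, evict 6, frames {5,4,9}
4: hit
9: hit
8: fault, evict 9, frames {5,4,8}
Page faults: 7.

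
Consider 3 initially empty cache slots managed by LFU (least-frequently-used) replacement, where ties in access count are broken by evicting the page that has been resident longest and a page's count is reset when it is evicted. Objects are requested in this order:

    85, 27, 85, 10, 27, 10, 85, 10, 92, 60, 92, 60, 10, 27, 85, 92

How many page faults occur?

85: fault, frames {85}
27: fault, frames {85,27}
85: hit
10: fault, frames {85,27,10}
27: hit
10: hit
85: hit
10: hit
92: fault, evict 27, frames {85,10,92}
60: fault, evict 92, frames {85,10,60}
92: fault, evict 60, frames {85,10,92}
60: fault, evict 92, frames {85,10,60}
10: hit
27: fault, evict 60, frames {85,10,27}
85: hit
92: fault, evict 27, frames {85,10,92}
Page faults: 9.

9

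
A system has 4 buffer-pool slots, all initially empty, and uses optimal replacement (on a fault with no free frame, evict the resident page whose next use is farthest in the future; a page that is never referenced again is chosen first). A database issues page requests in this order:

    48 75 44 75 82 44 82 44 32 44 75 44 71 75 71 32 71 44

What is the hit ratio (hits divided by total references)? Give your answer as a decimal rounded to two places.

0.67

48 -> fault, frames [48]
75 -> fault, frames [48, 75]
44 -> fault, frames [48, 75, 44]
75 -> hit
82 -> fault, frames [48, 75, 44, 82]
44 -> hit
82 -> hit
44 -> hit
32 -> fault, evict 82, frames [48, 75, 44, 32]
44 -> hit
75 -> hit
44 -> hit
71 -> fault, evict 48, frames [75, 44, 32, 71]
75 -> hit
71 -> hit
32 -> hit
71 -> hit
44 -> hit
Hits: 12 of 18 references → 12/18 = 0.6667.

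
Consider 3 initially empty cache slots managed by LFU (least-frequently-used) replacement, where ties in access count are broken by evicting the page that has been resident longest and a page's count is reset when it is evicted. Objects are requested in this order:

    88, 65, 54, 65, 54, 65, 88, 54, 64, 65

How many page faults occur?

88: miss, frames {88}
65: miss, frames {88,65}
54: miss, frames {88,65,54}
65: hit
54: hit
65: hit
88: hit
54: hit
64: miss, evict 88, frames {65,54,64}
65: hit
Page faults: 4.

4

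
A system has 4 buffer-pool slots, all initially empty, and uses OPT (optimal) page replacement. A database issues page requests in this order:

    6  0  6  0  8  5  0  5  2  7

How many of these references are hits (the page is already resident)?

6: fault, frames {6}
0: fault, frames {6,0}
6: hit
0: hit
8: fault, frames {6,0,8}
5: fault, frames {6,0,8,5}
0: hit
5: hit
2: fault, evict 5, frames {6,0,8,2}
7: fault, evict 2, frames {6,0,8,7}
Hits: 4.

4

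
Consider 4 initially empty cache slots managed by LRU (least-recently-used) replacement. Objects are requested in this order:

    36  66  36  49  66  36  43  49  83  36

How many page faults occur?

5

36 -> fault, frames [36]
66 -> fault, frames [36, 66]
36 -> hit
49 -> fault, frames [66, 36, 49]
66 -> hit
36 -> hit
43 -> fault, frames [49, 66, 36, 43]
49 -> hit
83 -> fault, evict 66, frames [36, 43, 49, 83]
36 -> hit
Page faults: 5.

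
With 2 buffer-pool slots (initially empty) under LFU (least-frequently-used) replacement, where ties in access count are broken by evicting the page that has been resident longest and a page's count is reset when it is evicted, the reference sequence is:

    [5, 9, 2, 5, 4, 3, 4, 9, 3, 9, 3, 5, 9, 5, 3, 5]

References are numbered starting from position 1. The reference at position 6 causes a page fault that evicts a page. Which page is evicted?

5

pos 1: 5 -> fault, frames (5)
pos 2: 9 -> fault, frames (5 9)
pos 3: 2 -> fault, evict 5, frames (9 2)
pos 4: 5 -> fault, evict 9, frames (2 5)
pos 5: 4 -> fault, evict 2, frames (5 4)
pos 6: 3 -> fault, evict 5, frames (4 3)
At position 6, page 5 is evicted.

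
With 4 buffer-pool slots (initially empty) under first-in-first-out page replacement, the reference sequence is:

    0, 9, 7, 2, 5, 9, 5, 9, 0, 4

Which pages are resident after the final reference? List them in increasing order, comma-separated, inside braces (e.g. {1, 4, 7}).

0: fault, frames {0}
9: fault, frames {0,9}
7: fault, frames {0,9,7}
2: fault, frames {0,9,7,2}
5: fault, evict 0, frames {9,7,2,5}
9: hit
5: hit
9: hit
0: fault, evict 9, frames {7,2,5,0}
4: fault, evict 7, frames {2,5,0,4}

{0, 2, 4, 5}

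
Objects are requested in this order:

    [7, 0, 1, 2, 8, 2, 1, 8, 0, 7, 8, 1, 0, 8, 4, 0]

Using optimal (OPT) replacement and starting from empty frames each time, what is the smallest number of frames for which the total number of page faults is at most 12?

2

f=1: 16 faults
f=2: 11 faults
f=3: 9 faults
f=4: 7 faults
f=5: 6 faults
f=6: 6 faults
Smallest f with faults ≤ 12 is 2.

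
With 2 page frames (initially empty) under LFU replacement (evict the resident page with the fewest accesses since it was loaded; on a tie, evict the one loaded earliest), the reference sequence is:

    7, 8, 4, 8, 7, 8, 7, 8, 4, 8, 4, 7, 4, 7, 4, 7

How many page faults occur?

10

7 → fault, frames [7]
8 → fault, frames [7, 8]
4 → fault, evict 7, frames [8, 4]
8 → hit
7 → fault, evict 4, frames [8, 7]
8 → hit
7 → hit
8 → hit
4 → fault, evict 7, frames [8, 4]
8 → hit
4 → hit
7 → fault, evict 4, frames [8, 7]
4 → fault, evict 7, frames [8, 4]
7 → fault, evict 4, frames [8, 7]
4 → fault, evict 7, frames [8, 4]
7 → fault, evict 4, frames [8, 7]
Page faults: 10.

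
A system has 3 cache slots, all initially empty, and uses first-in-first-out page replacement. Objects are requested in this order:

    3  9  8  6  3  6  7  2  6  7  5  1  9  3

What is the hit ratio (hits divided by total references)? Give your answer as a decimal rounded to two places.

0.14

3 -> miss, frames {3}
9 -> miss, frames {3,9}
8 -> miss, frames {3,9,8}
6 -> miss, evict 3, frames {9,8,6}
3 -> miss, evict 9, frames {8,6,3}
6 -> hit
7 -> miss, evict 8, frames {6,3,7}
2 -> miss, evict 6, frames {3,7,2}
6 -> miss, evict 3, frames {7,2,6}
7 -> hit
5 -> miss, evict 7, frames {2,6,5}
1 -> miss, evict 2, frames {6,5,1}
9 -> miss, evict 6, frames {5,1,9}
3 -> miss, evict 5, frames {1,9,3}
Hits: 2 of 14 references → 2/14 = 0.1429.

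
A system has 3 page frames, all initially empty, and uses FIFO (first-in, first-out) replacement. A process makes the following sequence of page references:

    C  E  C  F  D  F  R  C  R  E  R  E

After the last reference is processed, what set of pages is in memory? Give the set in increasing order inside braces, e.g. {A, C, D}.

{C, E, R}

C → fault, frames [C]
E → fault, frames [C, E]
C → hit
F → fault, frames [C, E, F]
D → fault, evict C, frames [E, F, D]
F → hit
R → fault, evict E, frames [F, D, R]
C → fault, evict F, frames [D, R, C]
R → hit
E → fault, evict D, frames [R, C, E]
R → hit
E → hit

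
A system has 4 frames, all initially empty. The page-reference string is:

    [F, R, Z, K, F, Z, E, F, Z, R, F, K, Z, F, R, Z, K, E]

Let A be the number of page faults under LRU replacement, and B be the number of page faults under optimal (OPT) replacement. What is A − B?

Under LRU: F F F F . . F . . F . F . . . . . F → 8 faults.
Under OPT: F F F F . . F . . . . F . . . . . F → 7 faults.
A − B = 8 − 7 = 1.

1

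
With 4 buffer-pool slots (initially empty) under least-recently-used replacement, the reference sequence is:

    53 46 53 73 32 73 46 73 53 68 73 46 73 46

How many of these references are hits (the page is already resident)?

53 -> miss, frames {53}
46 -> miss, frames {53,46}
53 -> hit
73 -> miss, frames {46,53,73}
32 -> miss, frames {46,53,73,32}
73 -> hit
46 -> hit
73 -> hit
53 -> hit
68 -> miss, evict 32, frames {46,73,53,68}
73 -> hit
46 -> hit
73 -> hit
46 -> hit
Hits: 9.

9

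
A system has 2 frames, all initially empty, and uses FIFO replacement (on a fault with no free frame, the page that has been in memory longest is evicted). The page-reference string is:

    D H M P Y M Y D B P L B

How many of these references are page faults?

D: fault, frames (D)
H: fault, frames (D H)
M: fault, evict D, frames (H M)
P: fault, evict H, frames (M P)
Y: fault, evict M, frames (P Y)
M: fault, evict P, frames (Y M)
Y: hit
D: fault, evict Y, frames (M D)
B: fault, evict M, frames (D B)
P: fault, evict D, frames (B P)
L: fault, evict B, frames (P L)
B: fault, evict P, frames (L B)
Page faults: 11.

11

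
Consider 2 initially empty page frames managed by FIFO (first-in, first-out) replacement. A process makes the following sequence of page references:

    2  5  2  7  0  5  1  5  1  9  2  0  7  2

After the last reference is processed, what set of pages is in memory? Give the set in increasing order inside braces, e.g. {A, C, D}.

2 → fault, frames (2)
5 → fault, frames (2 5)
2 → hit
7 → fault, evict 2, frames (5 7)
0 → fault, evict 5, frames (7 0)
5 → fault, evict 7, frames (0 5)
1 → fault, evict 0, frames (5 1)
5 → hit
1 → hit
9 → fault, evict 5, frames (1 9)
2 → fault, evict 1, frames (9 2)
0 → fault, evict 9, frames (2 0)
7 → fault, evict 2, frames (0 7)
2 → fault, evict 0, frames (7 2)

{2, 7}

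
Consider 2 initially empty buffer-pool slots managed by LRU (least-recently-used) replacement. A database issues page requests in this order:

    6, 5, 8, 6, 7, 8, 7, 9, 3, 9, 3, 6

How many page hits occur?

6: fault, frames [6]
5: fault, frames [6, 5]
8: fault, evict 6, frames [5, 8]
6: fault, evict 5, frames [8, 6]
7: fault, evict 8, frames [6, 7]
8: fault, evict 6, frames [7, 8]
7: hit
9: fault, evict 8, frames [7, 9]
3: fault, evict 7, frames [9, 3]
9: hit
3: hit
6: fault, evict 9, frames [3, 6]
Hits: 3.

3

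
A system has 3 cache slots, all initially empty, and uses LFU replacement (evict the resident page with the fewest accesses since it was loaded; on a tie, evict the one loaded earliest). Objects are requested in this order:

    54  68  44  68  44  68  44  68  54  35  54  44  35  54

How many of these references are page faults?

54: fault, frames [54]
68: fault, frames [54, 68]
44: fault, frames [54, 68, 44]
68: hit
44: hit
68: hit
44: hit
68: hit
54: hit
35: fault, evict 54, frames [68, 44, 35]
54: fault, evict 35, frames [68, 44, 54]
44: hit
35: fault, evict 54, frames [68, 44, 35]
54: fault, evict 35, frames [68, 44, 54]
Page faults: 7.

7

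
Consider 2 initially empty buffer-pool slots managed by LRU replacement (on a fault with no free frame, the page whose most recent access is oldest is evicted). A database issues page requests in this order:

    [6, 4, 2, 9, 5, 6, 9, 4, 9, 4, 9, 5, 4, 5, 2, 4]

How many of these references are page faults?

6: miss, frames {6}
4: miss, frames {6,4}
2: miss, evict 6, frames {4,2}
9: miss, evict 4, frames {2,9}
5: miss, evict 2, frames {9,5}
6: miss, evict 9, frames {5,6}
9: miss, evict 5, frames {6,9}
4: miss, evict 6, frames {9,4}
9: hit
4: hit
9: hit
5: miss, evict 4, frames {9,5}
4: miss, evict 9, frames {5,4}
5: hit
2: miss, evict 4, frames {5,2}
4: miss, evict 5, frames {2,4}
Page faults: 12.

12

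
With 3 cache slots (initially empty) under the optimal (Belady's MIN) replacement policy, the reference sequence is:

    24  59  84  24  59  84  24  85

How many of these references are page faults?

4

24 -> fault, frames {24}
59 -> fault, frames {24,59}
84 -> fault, frames {24,59,84}
24 -> hit
59 -> hit
84 -> hit
24 -> hit
85 -> fault, evict 84, frames {24,59,85}
Page faults: 4.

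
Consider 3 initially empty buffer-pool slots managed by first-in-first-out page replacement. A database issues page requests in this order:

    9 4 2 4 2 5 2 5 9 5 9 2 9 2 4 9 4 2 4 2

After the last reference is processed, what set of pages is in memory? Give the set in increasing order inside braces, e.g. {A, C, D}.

{2, 4, 9}

9 -> fault, frames [9]
4 -> fault, frames [9, 4]
2 -> fault, frames [9, 4, 2]
4 -> hit
2 -> hit
5 -> fault, evict 9, frames [4, 2, 5]
2 -> hit
5 -> hit
9 -> fault, evict 4, frames [2, 5, 9]
5 -> hit
9 -> hit
2 -> hit
9 -> hit
2 -> hit
4 -> fault, evict 2, frames [5, 9, 4]
9 -> hit
4 -> hit
2 -> fault, evict 5, frames [9, 4, 2]
4 -> hit
2 -> hit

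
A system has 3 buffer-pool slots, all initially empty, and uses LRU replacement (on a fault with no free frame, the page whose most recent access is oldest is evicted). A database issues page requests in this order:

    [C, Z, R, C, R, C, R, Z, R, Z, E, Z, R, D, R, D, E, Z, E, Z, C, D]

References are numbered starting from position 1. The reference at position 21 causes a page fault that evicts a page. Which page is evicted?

D

pos 1: C -> miss, frames (C)
pos 2: Z -> miss, frames (C Z)
pos 3: R -> miss, frames (C Z R)
pos 4: C -> hit
pos 5: R -> hit
pos 6: C -> hit
pos 7: R -> hit
pos 8: Z -> hit
pos 9: R -> hit
pos 10: Z -> hit
pos 11: E -> miss, evict C, frames (R Z E)
pos 12: Z -> hit
pos 13: R -> hit
pos 14: D -> miss, evict E, frames (Z R D)
pos 15: R -> hit
pos 16: D -> hit
pos 17: E -> miss, evict Z, frames (R D E)
pos 18: Z -> miss, evict R, frames (D E Z)
pos 19: E -> hit
pos 20: Z -> hit
pos 21: C -> miss, evict D, frames (E Z C)
At position 21, page D is evicted.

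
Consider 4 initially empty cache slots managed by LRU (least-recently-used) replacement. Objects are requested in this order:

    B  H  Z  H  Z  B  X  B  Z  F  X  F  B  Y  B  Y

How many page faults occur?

B: miss, frames [B]
H: miss, frames [B, H]
Z: miss, frames [B, H, Z]
H: hit
Z: hit
B: hit
X: miss, frames [H, Z, B, X]
B: hit
Z: hit
F: miss, evict H, frames [X, B, Z, F]
X: hit
F: hit
B: hit
Y: miss, evict Z, frames [X, F, B, Y]
B: hit
Y: hit
Page faults: 6.

6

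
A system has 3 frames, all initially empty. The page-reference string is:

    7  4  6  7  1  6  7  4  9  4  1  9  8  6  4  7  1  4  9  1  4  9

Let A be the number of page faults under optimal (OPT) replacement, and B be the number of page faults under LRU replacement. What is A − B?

Under OPT: F F F . F . . F F . . . F F . F . . F . . . → 10 faults.
Under LRU: F F F . F . . F F . F . F F F F F . F . . . → 13 faults.
A − B = 10 − 13 = -3.

-3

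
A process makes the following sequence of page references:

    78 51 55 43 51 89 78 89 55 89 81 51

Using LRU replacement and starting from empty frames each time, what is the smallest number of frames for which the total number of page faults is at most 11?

2

f=1: 12 faults
f=2: 10 faults
f=3: 9 faults
f=4: 9 faults
f=5: 6 faults
f=6: 6 faults
Smallest f with faults ≤ 11 is 2.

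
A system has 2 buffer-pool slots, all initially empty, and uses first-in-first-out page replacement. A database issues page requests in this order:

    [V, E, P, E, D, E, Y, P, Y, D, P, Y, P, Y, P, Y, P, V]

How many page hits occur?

7

V: miss, frames {V}
E: miss, frames {V,E}
P: miss, evict V, frames {E,P}
E: hit
D: miss, evict E, frames {P,D}
E: miss, evict P, frames {D,E}
Y: miss, evict D, frames {E,Y}
P: miss, evict E, frames {Y,P}
Y: hit
D: miss, evict Y, frames {P,D}
P: hit
Y: miss, evict P, frames {D,Y}
P: miss, evict D, frames {Y,P}
Y: hit
P: hit
Y: hit
P: hit
V: miss, evict Y, frames {P,V}
Hits: 7.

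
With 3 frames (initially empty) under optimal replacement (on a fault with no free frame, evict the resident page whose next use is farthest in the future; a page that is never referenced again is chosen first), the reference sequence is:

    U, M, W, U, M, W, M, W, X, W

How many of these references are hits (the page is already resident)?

U: miss, frames {U}
M: miss, frames {U,M}
W: miss, frames {U,M,W}
U: hit
M: hit
W: hit
M: hit
W: hit
X: miss, evict M, frames {U,W,X}
W: hit
Hits: 6.

6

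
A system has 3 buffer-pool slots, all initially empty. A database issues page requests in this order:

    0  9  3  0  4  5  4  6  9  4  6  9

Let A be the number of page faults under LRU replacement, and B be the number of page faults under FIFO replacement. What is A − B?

Under LRU: F F F . F F . F F . . . → 7 faults.
Under FIFO: F F F . F F . F F F . . → 8 faults.
A − B = 7 − 8 = -1.

-1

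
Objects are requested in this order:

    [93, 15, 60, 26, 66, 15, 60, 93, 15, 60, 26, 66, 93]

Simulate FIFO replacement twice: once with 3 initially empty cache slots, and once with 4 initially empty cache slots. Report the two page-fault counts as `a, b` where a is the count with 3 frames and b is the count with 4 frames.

3 frames: F F F F F F F F . . F F . → 10 faults.
4 frames: F F F F F . . F F F F F F → 11 faults.
11 > 10: adding a frame increased faults — Belady's anomaly.

10, 11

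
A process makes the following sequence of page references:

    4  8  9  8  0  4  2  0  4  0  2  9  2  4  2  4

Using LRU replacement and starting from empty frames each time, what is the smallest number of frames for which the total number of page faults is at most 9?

f=1: 16 faults
f=2: 11 faults
f=3: 8 faults
f=4: 6 faults
f=5: 5 faults
Smallest f with faults ≤ 9 is 3.

3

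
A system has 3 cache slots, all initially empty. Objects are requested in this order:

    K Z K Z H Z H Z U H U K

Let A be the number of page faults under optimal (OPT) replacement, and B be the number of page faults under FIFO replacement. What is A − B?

-1

Under OPT: F F . . F . . . F . . . → 4 faults.
Under FIFO: F F . . F . . . F . . F → 5 faults.
A − B = 4 − 5 = -1.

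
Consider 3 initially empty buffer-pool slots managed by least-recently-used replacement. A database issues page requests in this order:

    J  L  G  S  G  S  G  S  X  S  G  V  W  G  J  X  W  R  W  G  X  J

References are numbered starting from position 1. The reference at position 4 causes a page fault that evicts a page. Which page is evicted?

J

pos 1: J → miss, frames (J)
pos 2: L → miss, frames (J L)
pos 3: G → miss, frames (J L G)
pos 4: S → miss, evict J, frames (L G S)
At position 4, page J is evicted.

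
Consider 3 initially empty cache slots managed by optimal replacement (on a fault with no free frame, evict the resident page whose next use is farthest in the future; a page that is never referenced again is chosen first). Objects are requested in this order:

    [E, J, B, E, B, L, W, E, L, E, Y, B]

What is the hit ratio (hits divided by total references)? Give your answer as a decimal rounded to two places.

E: miss, frames {E}
J: miss, frames {E,J}
B: miss, frames {E,J,B}
E: hit
B: hit
L: miss, evict J, frames {E,B,L}
W: miss, evict B, frames {E,L,W}
E: hit
L: hit
E: hit
Y: miss, evict W, frames {E,L,Y}
B: miss, evict Y, frames {E,L,B}
Hits: 5 of 12 references → 5/12 = 0.4167.

0.42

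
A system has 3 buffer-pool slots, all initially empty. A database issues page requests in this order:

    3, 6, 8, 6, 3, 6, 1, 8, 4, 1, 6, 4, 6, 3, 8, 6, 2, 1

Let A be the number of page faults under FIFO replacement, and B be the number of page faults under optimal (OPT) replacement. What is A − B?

Under FIFO: F F F . . . F . F . F . . F F . F F → 10 faults.
Under OPT: F F F . . . F . F . . . . F F . F . → 8 faults.
A − B = 10 − 8 = 2.

2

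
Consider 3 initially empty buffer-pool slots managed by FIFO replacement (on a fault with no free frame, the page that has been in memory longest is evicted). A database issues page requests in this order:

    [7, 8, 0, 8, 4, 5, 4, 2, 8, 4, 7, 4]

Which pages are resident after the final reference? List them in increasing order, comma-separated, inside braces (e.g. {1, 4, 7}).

{4, 7, 8}

7 → miss, frames [7]
8 → miss, frames [7, 8]
0 → miss, frames [7, 8, 0]
8 → hit
4 → miss, evict 7, frames [8, 0, 4]
5 → miss, evict 8, frames [0, 4, 5]
4 → hit
2 → miss, evict 0, frames [4, 5, 2]
8 → miss, evict 4, frames [5, 2, 8]
4 → miss, evict 5, frames [2, 8, 4]
7 → miss, evict 2, frames [8, 4, 7]
4 → hit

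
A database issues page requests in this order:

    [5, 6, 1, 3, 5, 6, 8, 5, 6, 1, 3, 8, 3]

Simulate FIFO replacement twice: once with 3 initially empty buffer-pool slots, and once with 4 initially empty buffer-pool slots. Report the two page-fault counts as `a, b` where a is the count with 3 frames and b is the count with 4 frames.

3 frames: F F F F F F F . . F F . . → 9 faults.
4 frames: F F F F . . F F F F F F . → 10 faults.
10 > 9: adding a frame increased faults — Belady's anomaly.

9, 10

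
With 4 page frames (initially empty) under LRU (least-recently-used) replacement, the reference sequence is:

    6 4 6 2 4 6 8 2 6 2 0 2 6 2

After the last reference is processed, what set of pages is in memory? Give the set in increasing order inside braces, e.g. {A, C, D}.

{0, 2, 6, 8}

6: miss, frames [6]
4: miss, frames [6, 4]
6: hit
2: miss, frames [4, 6, 2]
4: hit
6: hit
8: miss, frames [2, 4, 6, 8]
2: hit
6: hit
2: hit
0: miss, evict 4, frames [8, 6, 2, 0]
2: hit
6: hit
2: hit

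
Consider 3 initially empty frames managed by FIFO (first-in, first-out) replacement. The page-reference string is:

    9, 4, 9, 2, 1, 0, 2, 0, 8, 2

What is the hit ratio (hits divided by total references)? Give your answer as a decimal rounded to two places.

9: fault, frames [9]
4: fault, frames [9, 4]
9: hit
2: fault, frames [9, 4, 2]
1: fault, evict 9, frames [4, 2, 1]
0: fault, evict 4, frames [2, 1, 0]
2: hit
0: hit
8: fault, evict 2, frames [1, 0, 8]
2: fault, evict 1, frames [0, 8, 2]
Hits: 3 of 10 references → 3/10 = 0.3000.

0.30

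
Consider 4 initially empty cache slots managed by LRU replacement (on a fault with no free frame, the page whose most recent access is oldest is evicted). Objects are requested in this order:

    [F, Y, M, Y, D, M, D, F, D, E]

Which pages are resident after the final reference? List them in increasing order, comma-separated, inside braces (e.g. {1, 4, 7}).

{D, E, F, M}

F -> miss, frames (F)
Y -> miss, frames (F Y)
M -> miss, frames (F Y M)
Y -> hit
D -> miss, frames (F M Y D)
M -> hit
D -> hit
F -> hit
D -> hit
E -> miss, evict Y, frames (M F D E)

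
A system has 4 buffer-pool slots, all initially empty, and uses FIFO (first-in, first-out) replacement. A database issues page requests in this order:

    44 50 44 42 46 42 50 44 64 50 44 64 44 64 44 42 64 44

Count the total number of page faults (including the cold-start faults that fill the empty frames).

6

44 → fault, frames [44]
50 → fault, frames [44, 50]
44 → hit
42 → fault, frames [44, 50, 42]
46 → fault, frames [44, 50, 42, 46]
42 → hit
50 → hit
44 → hit
64 → fault, evict 44, frames [50, 42, 46, 64]
50 → hit
44 → fault, evict 50, frames [42, 46, 64, 44]
64 → hit
44 → hit
64 → hit
44 → hit
42 → hit
64 → hit
44 → hit
Page faults: 6.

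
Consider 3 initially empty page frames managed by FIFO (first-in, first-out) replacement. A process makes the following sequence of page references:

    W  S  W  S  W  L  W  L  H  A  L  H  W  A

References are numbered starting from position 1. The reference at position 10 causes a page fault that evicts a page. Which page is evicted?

pos 1: W → miss, frames {W}
pos 2: S → miss, frames {W,S}
pos 3: W → hit
pos 4: S → hit
pos 5: W → hit
pos 6: L → miss, frames {W,S,L}
pos 7: W → hit
pos 8: L → hit
pos 9: H → miss, evict W, frames {S,L,H}
pos 10: A → miss, evict S, frames {L,H,A}
At position 10, page S is evicted.

S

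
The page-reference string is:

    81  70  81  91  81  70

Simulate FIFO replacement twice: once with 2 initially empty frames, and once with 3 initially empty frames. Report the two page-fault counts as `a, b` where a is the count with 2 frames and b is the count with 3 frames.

2 frames: F F . F F F → 5 faults.
3 frames: F F . F . . → 3 faults.
3 < 5: adding a frame reduced faults, as is typical.

5, 3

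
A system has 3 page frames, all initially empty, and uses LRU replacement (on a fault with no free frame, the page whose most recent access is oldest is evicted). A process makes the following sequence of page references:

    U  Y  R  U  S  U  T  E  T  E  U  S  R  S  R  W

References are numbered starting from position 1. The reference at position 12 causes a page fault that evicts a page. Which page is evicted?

T

pos 1: U → fault, frames [U]
pos 2: Y → fault, frames [U, Y]
pos 3: R → fault, frames [U, Y, R]
pos 4: U → hit
pos 5: S → fault, evict Y, frames [R, U, S]
pos 6: U → hit
pos 7: T → fault, evict R, frames [S, U, T]
pos 8: E → fault, evict S, frames [U, T, E]
pos 9: T → hit
pos 10: E → hit
pos 11: U → hit
pos 12: S → fault, evict T, frames [E, U, S]
At position 12, page T is evicted.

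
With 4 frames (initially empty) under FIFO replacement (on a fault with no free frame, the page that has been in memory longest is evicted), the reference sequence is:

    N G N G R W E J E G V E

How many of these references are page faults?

8

N: miss, frames (N)
G: miss, frames (N G)
N: hit
G: hit
R: miss, frames (N G R)
W: miss, frames (N G R W)
E: miss, evict N, frames (G R W E)
J: miss, evict G, frames (R W E J)
E: hit
G: miss, evict R, frames (W E J G)
V: miss, evict W, frames (E J G V)
E: hit
Page faults: 8.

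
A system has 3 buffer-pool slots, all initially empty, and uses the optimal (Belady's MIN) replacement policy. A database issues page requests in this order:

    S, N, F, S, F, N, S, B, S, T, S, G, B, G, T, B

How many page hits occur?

S: fault, frames {S}
N: fault, frames {S,N}
F: fault, frames {S,N,F}
S: hit
F: hit
N: hit
S: hit
B: fault, evict F, frames {S,N,B}
S: hit
T: fault, evict N, frames {S,B,T}
S: hit
G: fault, evict S, frames {B,T,G}
B: hit
G: hit
T: hit
B: hit
Hits: 10.

10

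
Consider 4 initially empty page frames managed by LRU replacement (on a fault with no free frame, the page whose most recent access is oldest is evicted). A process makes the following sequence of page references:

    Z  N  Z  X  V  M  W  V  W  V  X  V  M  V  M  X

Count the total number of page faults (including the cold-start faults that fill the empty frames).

6

Z -> miss, frames [Z]
N -> miss, frames [Z, N]
Z -> hit
X -> miss, frames [N, Z, X]
V -> miss, frames [N, Z, X, V]
M -> miss, evict N, frames [Z, X, V, M]
W -> miss, evict Z, frames [X, V, M, W]
V -> hit
W -> hit
V -> hit
X -> hit
V -> hit
M -> hit
V -> hit
M -> hit
X -> hit
Page faults: 6.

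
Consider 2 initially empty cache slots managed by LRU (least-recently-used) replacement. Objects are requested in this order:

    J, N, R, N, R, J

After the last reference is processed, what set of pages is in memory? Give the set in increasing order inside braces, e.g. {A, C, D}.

{J, R}

J → fault, frames {J}
N → fault, frames {J,N}
R → fault, evict J, frames {N,R}
N → hit
R → hit
J → fault, evict N, frames {R,J}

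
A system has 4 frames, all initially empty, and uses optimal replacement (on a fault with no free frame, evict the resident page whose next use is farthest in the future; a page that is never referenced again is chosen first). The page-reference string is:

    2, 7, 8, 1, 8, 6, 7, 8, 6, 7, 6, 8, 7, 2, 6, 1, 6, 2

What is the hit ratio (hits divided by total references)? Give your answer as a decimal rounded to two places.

0.67

2 -> miss, frames (2)
7 -> miss, frames (2 7)
8 -> miss, frames (2 7 8)
1 -> miss, frames (2 7 8 1)
8 -> hit
6 -> miss, evict 1, frames (2 7 8 6)
7 -> hit
8 -> hit
6 -> hit
7 -> hit
6 -> hit
8 -> hit
7 -> hit
2 -> hit
6 -> hit
1 -> miss, evict 8, frames (2 7 6 1)
6 -> hit
2 -> hit
Hits: 12 of 18 references → 12/18 = 0.6667.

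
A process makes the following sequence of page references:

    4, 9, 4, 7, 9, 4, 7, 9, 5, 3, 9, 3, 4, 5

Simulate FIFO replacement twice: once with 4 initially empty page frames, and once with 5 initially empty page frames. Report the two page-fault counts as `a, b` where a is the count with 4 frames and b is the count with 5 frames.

4 frames: F F . F . . . . F F . . F . → 6 faults.
5 frames: F F . F . . . . F F . . . . → 5 faults.
5 < 6: adding a frame reduced faults, as is typical.

6, 5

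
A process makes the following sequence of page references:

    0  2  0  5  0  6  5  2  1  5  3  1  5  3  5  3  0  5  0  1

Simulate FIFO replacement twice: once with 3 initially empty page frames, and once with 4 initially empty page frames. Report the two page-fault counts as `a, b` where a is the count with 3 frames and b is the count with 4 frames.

9, 8

3 frames: F F . F . F . . F . F . F . . . F . . F → 9 faults.
4 frames: F F . F . F . . F . F . . . . . F F . . → 8 faults.
8 < 9: adding a frame reduced faults, as is typical.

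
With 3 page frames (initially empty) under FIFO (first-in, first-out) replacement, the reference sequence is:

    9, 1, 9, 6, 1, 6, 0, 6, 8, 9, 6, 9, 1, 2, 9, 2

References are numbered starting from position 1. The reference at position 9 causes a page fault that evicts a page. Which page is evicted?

pos 1: 9 → miss, frames {9}
pos 2: 1 → miss, frames {9,1}
pos 3: 9 → hit
pos 4: 6 → miss, frames {9,1,6}
pos 5: 1 → hit
pos 6: 6 → hit
pos 7: 0 → miss, evict 9, frames {1,6,0}
pos 8: 6 → hit
pos 9: 8 → miss, evict 1, frames {6,0,8}
At position 9, page 1 is evicted.

1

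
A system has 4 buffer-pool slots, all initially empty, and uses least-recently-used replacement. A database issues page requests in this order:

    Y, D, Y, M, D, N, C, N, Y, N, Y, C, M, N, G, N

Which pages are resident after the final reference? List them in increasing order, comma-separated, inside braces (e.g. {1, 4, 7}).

Y: fault, frames {Y}
D: fault, frames {Y,D}
Y: hit
M: fault, frames {D,Y,M}
D: hit
N: fault, frames {Y,M,D,N}
C: fault, evict Y, frames {M,D,N,C}
N: hit
Y: fault, evict M, frames {D,C,N,Y}
N: hit
Y: hit
C: hit
M: fault, evict D, frames {N,Y,C,M}
N: hit
G: fault, evict Y, frames {C,M,N,G}
N: hit

{C, G, M, N}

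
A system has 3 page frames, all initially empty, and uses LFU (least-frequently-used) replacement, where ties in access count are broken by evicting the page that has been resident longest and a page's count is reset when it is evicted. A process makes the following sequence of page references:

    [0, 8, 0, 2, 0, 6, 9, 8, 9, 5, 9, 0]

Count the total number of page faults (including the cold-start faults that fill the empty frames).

0: fault, frames (0)
8: fault, frames (0 8)
0: hit
2: fault, frames (0 8 2)
0: hit
6: fault, evict 8, frames (0 2 6)
9: fault, evict 2, frames (0 6 9)
8: fault, evict 6, frames (0 9 8)
9: hit
5: fault, evict 8, frames (0 9 5)
9: hit
0: hit
Page faults: 7.

7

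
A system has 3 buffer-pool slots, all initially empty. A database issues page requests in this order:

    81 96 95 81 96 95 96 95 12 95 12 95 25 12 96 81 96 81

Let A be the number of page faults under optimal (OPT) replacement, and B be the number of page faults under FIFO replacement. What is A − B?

-1

Under OPT: F F F . . . . . F . . . F . . F . . → 6 faults.
Under FIFO: F F F . . . . . F . . . F . F F . . → 7 faults.
A − B = 6 − 7 = -1.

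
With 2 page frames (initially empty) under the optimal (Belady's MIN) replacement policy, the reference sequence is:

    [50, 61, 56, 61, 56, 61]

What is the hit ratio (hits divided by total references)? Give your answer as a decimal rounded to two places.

0.50

50: fault, frames {50}
61: fault, frames {50,61}
56: fault, evict 50, frames {61,56}
61: hit
56: hit
61: hit
Hits: 3 of 6 references → 3/6 = 0.5000.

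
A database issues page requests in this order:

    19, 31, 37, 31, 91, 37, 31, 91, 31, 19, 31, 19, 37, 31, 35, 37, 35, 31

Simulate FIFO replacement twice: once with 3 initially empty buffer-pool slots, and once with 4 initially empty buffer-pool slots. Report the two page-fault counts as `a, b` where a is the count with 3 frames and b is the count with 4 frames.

8, 5

3 frames: F F F . F . . . . F F . F . F . . . → 8 faults.
4 frames: F F F . F . . . . . . . . . F . . . → 5 faults.
5 < 8: adding a frame reduced faults, as is typical.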